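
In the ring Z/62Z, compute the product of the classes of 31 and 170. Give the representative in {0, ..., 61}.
0

Reduce the factors first: 170 ≡ 46 (mod 62), so 31 · 170 ≡ 31 · 46 (mod 62). 31 · 46 = 1426. Dividing by 62: 1426 = 23·62 + 0. So (31 · 170) mod 62 = 0.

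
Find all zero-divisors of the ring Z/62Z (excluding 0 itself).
nonzero zero-divisors of Z/62Z = {2, 4, 6, 8, 10, 12, 14, 16, 18, 20, 22, 24, 26, 28, 30, 31, 32, 34, 36, 38, 40, 42, 44, 46, 48, 50, 52, 54, 56, 58, 60}

An element a ∈ Z/62Z (with a ≠ 0) is a zero-divisor iff gcd(a, 62) > 1 (because a is a unit precisely when gcd(a, n) = 1, and in Z/nZ every nonzero, non-unit element is a zero-divisor). Scan a = 1, ..., 61 and keep those with gcd(a, 62) > 1:
  gcd(2, 62) = 2, gcd(4, 62) = 2, gcd(6, 62) = 2, gcd(8, 62) = 2, gcd(10, 62) = 2, gcd(12, 62) = 2, gcd(14, 62) = 2, gcd(16, 62) = 2, gcd(18, 62) = 2, gcd(20, 62) = 2, gcd(22, 62) = 2, gcd(24, 62) = 2, gcd(26, 62) = 2, gcd(28, 62) = 2, gcd(30, 62) = 2, gcd(31, 62) = 31, gcd(32, 62) = 2, gcd(34, 62) = 2, gcd(36, 62) = 2, gcd(38, 62) = 2, gcd(40, 62) = 2, gcd(42, 62) = 2, gcd(44, 62) = 2, gcd(46, 62) = 2, gcd(48, 62) = 2, gcd(50, 62) = 2, gcd(52, 62) = 2, gcd(54, 62) = 2, gcd(56, 62) = 2, gcd(58, 62) = 2, gcd(60, 62) = 2.
All other a ∈ {1, ..., 61} have gcd(a, 62) = 1 and are units. So the nonzero zero-divisors are exactly the 31 values of a appearing in this scan.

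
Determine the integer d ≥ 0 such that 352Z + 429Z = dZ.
In the PID Z, (a, b) is generated by gcd(a, b). Compute gcd(429, 352) with the extended Euclidean algorithm, tracking rows (r, s, t) with s·429 + t·352 = r:
  row A: (429, 1, 0)   [1·429 + 0·352 = 429]
  row B: (352, 0, 1)   [0·429 + 1·352 = 352]
  429 = 1·352 + 77   → row C = row A − 1·row B = (77, 1, −1)   [check: 1·429 − 1·352 = 77]
  352 = 4·77 + 44   → row D = row B − 4·row C = (44, −4, 5)   [check: −4·429 + 5·352 = 44]
  77 = 1·44 + 33   → row E = row C − 1·row D = (33, 5, −6)   [check: 5·429 − 6·352 = 33]
  44 = 1·33 + 11   → row F = row D − 1·row E = (11, −9, 11)   [check: −9·429 + 11·352 = 11]
  33 = 3·11 + 0   → remainder 0, stop. gcd = 11 (last nonzero row F).
So gcd(352, 429) = 11, with Bézout identity −9·429 + 11·352 = 11. Containment (⊇): the Bézout identity exhibits 11 as an element of (352, 429), giving (11) ⊆ (352, 429). Containment (⊆): since 11 | 352 and 11 | 429 (352 = 11·32, 429 = 11·39), every Z-linear combination of 352 and 429 is divisible by 11, so (352, 429) ⊆ (11). Therefore (352, 429) = (11), d = 11.

Final answer: (352, 429) = (11); d = 11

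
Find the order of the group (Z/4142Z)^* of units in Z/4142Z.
(Z/4142Z)^* consists of the classes a with gcd(a, 4142) = 1, so its order is φ(4142). φ is multiplicative, with φ(p^e) = p^e − p^(e−1). Factorise 4142 = 2 · 19 · 109. Then
  φ(4142) = (2 − 1) · (19 − 1) · (109 − 1) = 1 · 18 · 108 = 1944.
Thus |(Z/4142Z)^*| = 1944.

Final answer: |(Z/4142Z)^*| = 1944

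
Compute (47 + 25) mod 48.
Both summands are already reduced mod 48. 47 + 25 = 72; 72 = 1·48 + 24, so (47 + 25) mod 48 = 24.

Final answer: 24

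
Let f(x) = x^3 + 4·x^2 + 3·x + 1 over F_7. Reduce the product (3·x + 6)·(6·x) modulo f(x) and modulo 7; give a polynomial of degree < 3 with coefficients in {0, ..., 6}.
a · b ≡ 4·x^2 + x (mod f(x))

Multiply as integer polynomials: a · b = 18·x^2 + 36·x. Reducing coefficients mod 7: a · b ≡ 4·x^2 + x. This already has degree < 3, so no reduction by f is needed. Hence a · b ≡ 4·x^2 + x in F_7[x]/(f).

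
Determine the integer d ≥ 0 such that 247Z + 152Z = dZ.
(247, 152) = (19); d = 19

In the PID Z, (a, b) is generated by gcd(a, b). Compute gcd(247, 152) with the extended Euclidean algorithm, tracking rows (r, s, t) with s·247 + t·152 = r:
  row A: (247, 1, 0)   [1·247 + 0·152 = 247]
  row B: (152, 0, 1)   [0·247 + 1·152 = 152]
  247 = 1·152 + 95   → row C = row A − 1·row B = (95, 1, −1)   [check: 1·247 − 1·152 = 95]
  152 = 1·95 + 57   → row D = row B − 1·row C = (57, −1, 2)   [check: −1·247 + 2·152 = 57]
  95 = 1·57 + 38   → row E = row C − 1·row D = (38, 2, −3)   [check: 2·247 − 3·152 = 38]
  57 = 1·38 + 19   → row F = row D − 1·row E = (19, −3, 5)   [check: −3·247 + 5·152 = 19]
  38 = 2·19 + 0   → remainder 0, stop. gcd = 19 (last nonzero row F).
So gcd(247, 152) = 19, with Bézout identity −3·247 + 5·152 = 19. Containment (⊇): the Bézout identity exhibits 19 as an element of (247, 152), giving (19) ⊆ (247, 152). Containment (⊆): since 19 | 247 and 19 | 152 (247 = 19·13, 152 = 19·8), every Z-linear combination of 247 and 152 is divisible by 19, so (247, 152) ⊆ (19). Therefore (247, 152) = (19), d = 19.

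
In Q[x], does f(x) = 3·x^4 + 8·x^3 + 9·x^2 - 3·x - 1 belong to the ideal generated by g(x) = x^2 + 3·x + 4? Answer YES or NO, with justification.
In Q[x] the ideal (g) consists of all multiples of g, so f ∈ (g) iff g | f, i.e. iff the remainder of f on division by g is 0. Divide f by g (g is monic, so eliminate the leading term of the running remainder at each step):
  leading term 3·x^4: subtract (3·x^2)·g(x) = 3·x^4 + 9·x^3 + 12·x^2, leaving -x^3 - 3·x^2 - 3·x - 1
  leading term -x^3: subtract (-x)·g(x) = -x^3 - 3·x^2 - 4·x, leaving x - 1
The remainder r(x) = x - 1 ≠ 0 (and deg r < deg g), so g ∤ f, i.e. f ∉ (g).

Final answer: NO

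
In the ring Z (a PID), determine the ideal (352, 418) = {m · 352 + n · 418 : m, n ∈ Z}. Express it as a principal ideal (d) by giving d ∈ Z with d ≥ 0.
In the PID Z, (a, b) is generated by gcd(a, b). Compute gcd(418, 352) with the extended Euclidean algorithm, tracking rows (r, s, t) with s·418 + t·352 = r:
  row A: (418, 1, 0)   [1·418 + 0·352 = 418]
  row B: (352, 0, 1)   [0·418 + 1·352 = 352]
  418 = 1·352 + 66   → row C = row A − 1·row B = (66, 1, −1)   [check: 1·418 − 1·352 = 66]
  352 = 5·66 + 22   → row D = row B − 5·row C = (22, −5, 6)   [check: −5·418 + 6·352 = 22]
  66 = 3·22 + 0   → remainder 0, stop. gcd = 22 (last nonzero row D).
So gcd(352, 418) = 22, with Bézout identity −5·418 + 6·352 = 22. Containment (⊇): the Bézout identity exhibits 22 as an element of (352, 418), giving (22) ⊆ (352, 418). Containment (⊆): since 22 | 352 and 22 | 418 (352 = 22·16, 418 = 22·19), every Z-linear combination of 352 and 418 is divisible by 22, so (352, 418) ⊆ (22). Therefore (352, 418) = (22), d = 22.

Final answer: (352, 418) = (22); d = 22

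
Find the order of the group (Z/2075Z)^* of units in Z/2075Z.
(Z/2075Z)^* consists of the classes a with gcd(a, 2075) = 1, so its order is φ(2075). φ is multiplicative, with φ(p^e) = p^e − p^(e−1). Factorise 2075 = 5^2 · 83. Then
  φ(2075) = (5^2 − 5^1) · (83 − 1) = 20 · 82 = 1640.
Thus |(Z/2075Z)^*| = 1640.

Final answer: |(Z/2075Z)^*| = 1640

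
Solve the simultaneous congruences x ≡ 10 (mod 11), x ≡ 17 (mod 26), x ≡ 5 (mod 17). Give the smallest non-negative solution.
x ≡ 2045 (mod 4862); the representative in [0, 4862) is 2045

The moduli 11, 26, 17 are pairwise coprime, so by the CRT there is a unique solution mod 11·26·17 = 4862.
Solve by successive substitution. Start with x ≡ 10 (mod 11).
  Combine with x ≡ 17 (mod 26): write x = 10 + 11·t and require 10 + 11·t ≡ 17 (mod 26), i.e. 11·t ≡ 17 − 10 ≡ 7 (mod 26). Since 11^(−1) ≡ 19 (mod 26), t ≡ 19·7 ≡ 3 (mod 26). So x ≡ 10 + 11·3 = 43 (mod 286).
  Combine with x ≡ 5 (mod 17): write x = 43 + 286·t and require 43 + 286·t ≡ 5 (mod 17), i.e. 286·t ≡ 5 − 43 ≡ 13 (mod 17). Since 286^(−1) ≡ 11 (mod 17) (286 ≡ 14 (mod 17)), t ≡ 11·13 ≡ 7 (mod 17). So x ≡ 43 + 286·7 = 2045 (mod 4862).
Unique solution in [0, 4862): x = 2045.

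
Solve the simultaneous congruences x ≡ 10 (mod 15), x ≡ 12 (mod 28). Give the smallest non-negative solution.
The moduli 15, 28 are pairwise coprime, so by the CRT there is a unique solution mod 15·28 = 420.
Solve by successive substitution. Start with x ≡ 10 (mod 15).
  Combine with x ≡ 12 (mod 28): write x = 10 + 15·t and require 10 + 15·t ≡ 12 (mod 28), i.e. 15·t ≡ 12 − 10 ≡ 2 (mod 28). Since 15^(−1) ≡ 15 (mod 28), t ≡ 15·2 ≡ 2 (mod 28). So x ≡ 10 + 15·2 = 40 (mod 420).
Unique solution in [0, 420): x = 40.

Final answer: x ≡ 40 (mod 420); the representative in [0, 420) is 40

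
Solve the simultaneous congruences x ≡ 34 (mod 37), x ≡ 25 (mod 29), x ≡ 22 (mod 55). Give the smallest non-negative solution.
x ≡ 41437 (mod 59015); the representative in [0, 59015) is 41437

The moduli 37, 29, 55 are pairwise coprime, so by the CRT there is a unique solution mod 37·29·55 = 59015.
Solve by successive substitution. Start with x ≡ 34 (mod 37).
  Combine with x ≡ 25 (mod 29): write x = 34 + 37·t and require 34 + 37·t ≡ 25 (mod 29), i.e. 37·t ≡ 25 − 34 ≡ 20 (mod 29). Since 37^(−1) ≡ 11 (mod 29) (37 ≡ 8 (mod 29)), t ≡ 11·20 ≡ 17 (mod 29). So x ≡ 34 + 37·17 = 663 (mod 1073).
  Combine with x ≡ 22 (mod 55): write x = 663 + 1073·t and require 663 + 1073·t ≡ 22 (mod 55), i.e. 1073·t ≡ 22 − 663 ≡ 19 (mod 55). Since 1073^(−1) ≡ 2 (mod 55) (1073 ≡ 28 (mod 55)), t ≡ 2·19 ≡ 38 (mod 55). So x ≡ 663 + 1073·38 = 41437 (mod 59015).
Unique solution in [0, 59015): x = 41437.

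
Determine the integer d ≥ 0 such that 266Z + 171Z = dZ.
(266, 171) = (19); d = 19

In the PID Z, (a, b) is generated by gcd(a, b). Compute gcd(266, 171) with the extended Euclidean algorithm, tracking rows (r, s, t) with s·266 + t·171 = r:
  row A: (266, 1, 0)   [1·266 + 0·171 = 266]
  row B: (171, 0, 1)   [0·266 + 1·171 = 171]
  266 = 1·171 + 95   → row C = row A − 1·row B = (95, 1, −1)   [check: 1·266 − 1·171 = 95]
  171 = 1·95 + 76   → row D = row B − 1·row C = (76, −1, 2)   [check: −1·266 + 2·171 = 76]
  95 = 1·76 + 19   → row E = row C − 1·row D = (19, 2, −3)   [check: 2·266 − 3·171 = 19]
  76 = 4·19 + 0   → remainder 0, stop. gcd = 19 (last nonzero row E).
So gcd(266, 171) = 19, with Bézout identity 2·266 − 3·171 = 19. Containment (⊇): the Bézout identity exhibits 19 as an element of (266, 171), giving (19) ⊆ (266, 171). Containment (⊆): since 19 | 266 and 19 | 171 (266 = 19·14, 171 = 19·9), every Z-linear combination of 266 and 171 is divisible by 19, so (266, 171) ⊆ (19). Therefore (266, 171) = (19), d = 19.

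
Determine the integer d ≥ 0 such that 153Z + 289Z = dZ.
(153, 289) = (17); d = 17

In the PID Z, (a, b) is generated by gcd(a, b). Compute gcd(289, 153) with the extended Euclidean algorithm, tracking rows (r, s, t) with s·289 + t·153 = r:
  row A: (289, 1, 0)   [1·289 + 0·153 = 289]
  row B: (153, 0, 1)   [0·289 + 1·153 = 153]
  289 = 1·153 + 136   → row C = row A − 1·row B = (136, 1, −1)   [check: 1·289 − 1·153 = 136]
  153 = 1·136 + 17   → row D = row B − 1·row C = (17, −1, 2)   [check: −1·289 + 2·153 = 17]
  136 = 8·17 + 0   → remainder 0, stop. gcd = 17 (last nonzero row D).
So gcd(153, 289) = 17, with Bézout identity −1·289 + 2·153 = 17. Containment (⊇): the Bézout identity exhibits 17 as an element of (153, 289), giving (17) ⊆ (153, 289). Containment (⊆): since 17 | 153 and 17 | 289 (153 = 17·9, 289 = 17·17), every Z-linear combination of 153 and 289 is divisible by 17, so (153, 289) ⊆ (17). Therefore (153, 289) = (17), d = 17.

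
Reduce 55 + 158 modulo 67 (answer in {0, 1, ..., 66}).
Reduce the summands first: 158 ≡ 24 (mod 67), so 55 + 158 ≡ 55 + 24 (mod 67). 55 + 24 = 79; 79 = 1·67 + 12, so (55 + 158) mod 67 = 12.

Final answer: 12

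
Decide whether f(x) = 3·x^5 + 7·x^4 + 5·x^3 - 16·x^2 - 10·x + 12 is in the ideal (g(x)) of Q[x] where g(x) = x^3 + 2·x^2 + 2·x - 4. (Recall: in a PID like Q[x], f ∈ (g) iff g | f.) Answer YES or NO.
YES

In Q[x] the ideal (g) consists of all multiples of g, so f ∈ (g) iff g | f, i.e. iff the remainder of f on division by g is 0. Divide f by g (g is monic, so eliminate the leading term of the running remainder at each step):
  leading term 3·x^5: subtract (3·x^2)·g(x) = 3·x^5 + 6·x^4 + 6·x^3 - 12·x^2, leaving x^4 - x^3 - 4·x^2 - 10·x + 12
  leading term x^4: subtract (x)·g(x) = x^4 + 2·x^3 + 2·x^2 - 4·x, leaving -3·x^3 - 6·x^2 - 6·x + 12
  leading term -3·x^3: subtract (-3)·g(x) = -3·x^3 - 6·x^2 - 6·x + 12, leaving 0
The remainder is 0, so f(x) = g(x) · h(x) with h(x) = 3·x^2 + x - 3. Hence g | f, i.e. f ∈ (g).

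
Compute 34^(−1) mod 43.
Apply the extended Euclidean algorithm to (43, 34), tracking rows (r, s, t) with s·43 + t·34 = r. Each division r_prev = q·r_cur + r_new produces the new row as (previous row) − q·(current row):
  row A: (43, 1, 0)   [1·43 + 0·34 = 43]
  row B: (34, 0, 1)   [0·43 + 1·34 = 34]
  43 = 1·34 + 9   → row C = row A − 1·row B = (9, 1, −1)   [check: 1·43 − 1·34 = 9]
  34 = 3·9 + 7   → row D = row B − 3·row C = (7, −3, 4)   [check: −3·43 + 4·34 = 7]
  9 = 1·7 + 2   → row E = row C − 1·row D = (2, 4, −5)   [check: 4·43 − 5·34 = 2]
  7 = 3·2 + 1   → row F = row D − 3·row E = (1, −15, 19)   [check: −15·43 + 19·34 = 1]
  2 = 2·1 + 0   → remainder 0, stop. gcd = 1 (last nonzero row F).
The gcd is 1, so 34 is invertible mod 43. The last nonzero row gives −15·43 + 19·34 = 1, so t = 19. So 34^(−1) ≡ 19 (mod 43). Verify: 34 · 19 = 646 ≡ 1 (mod 43). ✓

Final answer: 34^(−1) ≡ 19 (mod 43)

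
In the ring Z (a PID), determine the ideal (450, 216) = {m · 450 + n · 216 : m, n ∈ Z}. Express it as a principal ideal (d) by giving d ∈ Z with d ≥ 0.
In the PID Z, (a, b) is generated by gcd(a, b). Compute gcd(450, 216) with the extended Euclidean algorithm, tracking rows (r, s, t) with s·450 + t·216 = r:
  row A: (450, 1, 0)   [1·450 + 0·216 = 450]
  row B: (216, 0, 1)   [0·450 + 1·216 = 216]
  450 = 2·216 + 18   → row C = row A − 2·row B = (18, 1, −2)   [check: 1·450 − 2·216 = 18]
  216 = 12·18 + 0   → remainder 0, stop. gcd = 18 (last nonzero row C).
So gcd(450, 216) = 18, with Bézout identity 1·450 − 2·216 = 18. Containment (⊇): the Bézout identity exhibits 18 as an element of (450, 216), giving (18) ⊆ (450, 216). Containment (⊆): since 18 | 450 and 18 | 216 (450 = 18·25, 216 = 18·12), every Z-linear combination of 450 and 216 is divisible by 18, so (450, 216) ⊆ (18). Therefore (450, 216) = (18), d = 18.

Final answer: (450, 216) = (18); d = 18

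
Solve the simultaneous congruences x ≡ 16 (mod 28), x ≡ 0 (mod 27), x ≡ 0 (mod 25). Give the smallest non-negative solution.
The moduli 28, 27, 25 are pairwise coprime, so by the CRT there is a unique solution mod 28·27·25 = 18900.
Solve by successive substitution. Start with x ≡ 16 (mod 28).
  Combine with x ≡ 0 (mod 27): write x = 16 + 28·t and require 16 + 28·t ≡ 0 (mod 27), i.e. 28·t ≡ 0 − 16 ≡ 11 (mod 27). Since 28^(−1) ≡ 1 (mod 27) (28 ≡ 1 (mod 27)), t ≡ 1·11 ≡ 11 (mod 27). So x ≡ 16 + 28·11 = 324 (mod 756).
  Combine with x ≡ 0 (mod 25): write x = 324 + 756·t and require 324 + 756·t ≡ 0 (mod 25), i.e. 756·t ≡ 0 − 324 ≡ 1 (mod 25). Since 756^(−1) ≡ 21 (mod 25) (756 ≡ 6 (mod 25)), t ≡ 21·1 ≡ 21 (mod 25). So x ≡ 324 + 756·21 = 16200 (mod 18900).
Unique solution in [0, 18900): x = 16200.

Final answer: x ≡ 16200 (mod 18900); the representative in [0, 18900) is 16200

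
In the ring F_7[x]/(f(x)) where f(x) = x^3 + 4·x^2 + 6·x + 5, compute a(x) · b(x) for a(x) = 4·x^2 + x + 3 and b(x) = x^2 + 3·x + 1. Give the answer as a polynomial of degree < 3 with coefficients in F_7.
a · b ≡ 5·x^2 + x + 4 (mod f(x))

Multiply as integer polynomials: a · b = 4·x^4 + 13·x^3 + 10·x^2 + 10·x + 3. Reducing coefficients mod 7: a · b ≡ 4·x^4 + 6·x^3 + 3·x^2 + 3·x + 3. Now divide by f(x) = x^3 + 4·x^2 + 6·x + 5 in F_7[x], eliminating the leading term at each step:
  leading term 4·x^4: subtract (4·x)·f(x) = 4·x^4 + 2·x^3 + 3·x^2 + 6·x, leaving 4·x^3 + 4·x + 3 (coefficients mod 7)
  leading term 4·x^3: subtract (4)·f(x) = 4·x^3 + 2·x^2 + 3·x + 6, leaving 5·x^2 + x + 4 (coefficients mod 7)
The degree is now < 3, so this is the remainder. Hence a · b ≡ 5·x^2 + x + 4 in F_7[x]/(f).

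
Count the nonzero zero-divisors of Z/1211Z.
Z/1211Z has 178 nonzero zero-divisors

In Z/1211Z each nonzero element is either a unit (gcd with 1211 is 1) or a zero-divisor (gcd > 1). The number of units is φ(1211): factorise 1211 = 7 · 173, so φ(1211) = (7 − 1) · (173 − 1) = 6 · 172 = 1032. The nonzero elements number 1211 − 1 = 1210. Hence the nonzero zero-divisors number 1210 − 1032 = 178.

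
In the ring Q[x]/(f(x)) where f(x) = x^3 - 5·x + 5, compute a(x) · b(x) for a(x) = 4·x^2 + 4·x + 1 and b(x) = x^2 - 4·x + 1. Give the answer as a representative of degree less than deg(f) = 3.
a · b ≡ 9·x^2 - 80·x + 61 (mod f(x))

First multiply in Q[x] without reducing: a · b = 4·x^4 - 12·x^3 - 11·x^2 + 1. Now divide by f(x) = x^3 - 5·x + 5, eliminating the leading term at each step:
  leading term 4·x^4: subtract (4·x)·f(x) = 4·x^4 - 20·x^2 + 20·x, leaving -12·x^3 + 9·x^2 - 20·x + 1
  leading term -12·x^3: subtract (-12)·f(x) = -12·x^3 + 60·x - 60, leaving 9·x^2 - 80·x + 61
The degree is now < 3, so this is the remainder. Hence a · b ≡ 9·x^2 - 80·x + 61 in Q[x]/(f).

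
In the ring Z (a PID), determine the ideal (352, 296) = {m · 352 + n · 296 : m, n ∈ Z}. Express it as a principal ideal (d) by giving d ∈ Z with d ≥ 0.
(352, 296) = (8); d = 8

In the PID Z, (a, b) is generated by gcd(a, b). Compute gcd(352, 296) with the extended Euclidean algorithm, tracking rows (r, s, t) with s·352 + t·296 = r:
  row A: (352, 1, 0)   [1·352 + 0·296 = 352]
  row B: (296, 0, 1)   [0·352 + 1·296 = 296]
  352 = 1·296 + 56   → row C = row A − 1·row B = (56, 1, −1)   [check: 1·352 − 1·296 = 56]
  296 = 5·56 + 16   → row D = row B − 5·row C = (16, −5, 6)   [check: −5·352 + 6·296 = 16]
  56 = 3·16 + 8   → row E = row C − 3·row D = (8, 16, −19)   [check: 16·352 − 19·296 = 8]
  16 = 2·8 + 0   → remainder 0, stop. gcd = 8 (last nonzero row E).
So gcd(352, 296) = 8, with Bézout identity 16·352 − 19·296 = 8. Containment (⊇): the Bézout identity exhibits 8 as an element of (352, 296), giving (8) ⊆ (352, 296). Containment (⊆): since 8 | 352 and 8 | 296 (352 = 8·44, 296 = 8·37), every Z-linear combination of 352 and 296 is divisible by 8, so (352, 296) ⊆ (8). Therefore (352, 296) = (8), d = 8.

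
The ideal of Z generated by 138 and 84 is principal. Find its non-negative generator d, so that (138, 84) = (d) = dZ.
(138, 84) = (6); d = 6

In the PID Z, (a, b) is generated by gcd(a, b). Compute gcd(138, 84) with the extended Euclidean algorithm, tracking rows (r, s, t) with s·138 + t·84 = r:
  row A: (138, 1, 0)   [1·138 + 0·84 = 138]
  row B: (84, 0, 1)   [0·138 + 1·84 = 84]
  138 = 1·84 + 54   → row C = row A − 1·row B = (54, 1, −1)   [check: 1·138 − 1·84 = 54]
  84 = 1·54 + 30   → row D = row B − 1·row C = (30, −1, 2)   [check: −1·138 + 2·84 = 30]
  54 = 1·30 + 24   → row E = row C − 1·row D = (24, 2, −3)   [check: 2·138 − 3·84 = 24]
  30 = 1·24 + 6   → row F = row D − 1·row E = (6, −3, 5)   [check: −3·138 + 5·84 = 6]
  24 = 4·6 + 0   → remainder 0, stop. gcd = 6 (last nonzero row F).
So gcd(138, 84) = 6, with Bézout identity −3·138 + 5·84 = 6. Containment (⊇): the Bézout identity exhibits 6 as an element of (138, 84), giving (6) ⊆ (138, 84). Containment (⊆): since 6 | 138 and 6 | 84 (138 = 6·23, 84 = 6·14), every Z-linear combination of 138 and 84 is divisible by 6, so (138, 84) ⊆ (6). Therefore (138, 84) = (6), d = 6.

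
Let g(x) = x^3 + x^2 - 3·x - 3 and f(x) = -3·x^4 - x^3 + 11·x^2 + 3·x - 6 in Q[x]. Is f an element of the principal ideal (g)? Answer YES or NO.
YES

In Q[x] the ideal (g) consists of all multiples of g, so f ∈ (g) iff g | f, i.e. iff the remainder of f on division by g is 0. Divide f by g (g is monic, so eliminate the leading term of the running remainder at each step):
  leading term -3·x^4: subtract (-3·x)·g(x) = -3·x^4 - 3·x^3 + 9·x^2 + 9·x, leaving 2·x^3 + 2·x^2 - 6·x - 6
  leading term 2·x^3: subtract (2)·g(x) = 2·x^3 + 2·x^2 - 6·x - 6, leaving 0
The remainder is 0, so f(x) = g(x) · h(x) with h(x) = 2 - 3·x. Hence g | f, i.e. f ∈ (g).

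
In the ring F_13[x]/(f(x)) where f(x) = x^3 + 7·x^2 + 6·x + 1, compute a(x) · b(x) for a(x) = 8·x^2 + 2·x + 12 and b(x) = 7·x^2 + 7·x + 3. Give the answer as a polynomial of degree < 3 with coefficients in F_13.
Multiply as integer polynomials: a · b = 56·x^4 + 70·x^3 + 122·x^2 + 90·x + 36. Reducing coefficients mod 13: a · b ≡ 4·x^4 + 5·x^3 + 5·x^2 + 12·x + 10. Now divide by f(x) = x^3 + 7·x^2 + 6·x + 1 in F_13[x], eliminating the leading term at each step:
  leading term 4·x^4: subtract (4·x)·f(x) = 4·x^4 + 2·x^3 + 11·x^2 + 4·x, leaving 3·x^3 + 7·x^2 + 8·x + 10 (coefficients mod 13)
  leading term 3·x^3: subtract (3)·f(x) = 3·x^3 + 8·x^2 + 5·x + 3, leaving 12·x^2 + 3·x + 7 (coefficients mod 13)
The degree is now < 3, so this is the remainder. Hence a · b ≡ 12·x^2 + 3·x + 7 in F_13[x]/(f).

Final answer: a · b ≡ 12·x^2 + 3·x + 7 (mod f(x))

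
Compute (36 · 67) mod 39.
33

Reduce the factors first: 67 ≡ 28 (mod 39), so 36 · 67 ≡ 36 · 28 (mod 39). 36 · 28 = 1008. Dividing by 39: 1008 = 25·39 + 33. So (36 · 67) mod 39 = 33.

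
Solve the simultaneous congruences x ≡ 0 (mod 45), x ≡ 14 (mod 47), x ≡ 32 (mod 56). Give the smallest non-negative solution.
x ≡ 52560 (mod 118440); the representative in [0, 118440) is 52560

The moduli 45, 47, 56 are pairwise coprime, so by the CRT there is a unique solution mod 45·47·56 = 118440.
Solve by successive substitution. Start with x ≡ 0 (mod 45).
  Combine with x ≡ 14 (mod 47): write x = 45·t and require 45·t ≡ 14 (mod 47). Since 45^(−1) ≡ 23 (mod 47), t ≡ 23·14 ≡ 40 (mod 47). So x ≡ 45·40 = 1800 (mod 2115).
  Combine with x ≡ 32 (mod 56): write x = 1800 + 2115·t and require 1800 + 2115·t ≡ 32 (mod 56), i.e. 2115·t ≡ 32 − 1800 ≡ 24 (mod 56). Since 2115^(−1) ≡ 43 (mod 56) (2115 ≡ 43 (mod 56)), t ≡ 43·24 ≡ 24 (mod 56). So x ≡ 1800 + 2115·24 = 52560 (mod 118440).
Unique solution in [0, 118440): x = 52560.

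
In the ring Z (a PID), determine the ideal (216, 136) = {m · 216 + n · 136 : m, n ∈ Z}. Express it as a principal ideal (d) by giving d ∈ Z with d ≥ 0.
(216, 136) = (8); d = 8

In the PID Z, (a, b) is generated by gcd(a, b). Compute gcd(216, 136) with the extended Euclidean algorithm, tracking rows (r, s, t) with s·216 + t·136 = r:
  row A: (216, 1, 0)   [1·216 + 0·136 = 216]
  row B: (136, 0, 1)   [0·216 + 1·136 = 136]
  216 = 1·136 + 80   → row C = row A − 1·row B = (80, 1, −1)   [check: 1·216 − 1·136 = 80]
  136 = 1·80 + 56   → row D = row B − 1·row C = (56, −1, 2)   [check: −1·216 + 2·136 = 56]
  80 = 1·56 + 24   → row E = row C − 1·row D = (24, 2, −3)   [check: 2·216 − 3·136 = 24]
  56 = 2·24 + 8   → row F = row D − 2·row E = (8, −5, 8)   [check: −5·216 + 8·136 = 8]
  24 = 3·8 + 0   → remainder 0, stop. gcd = 8 (last nonzero row F).
So gcd(216, 136) = 8, with Bézout identity −5·216 + 8·136 = 8. Containment (⊇): the Bézout identity exhibits 8 as an element of (216, 136), giving (8) ⊆ (216, 136). Containment (⊆): since 8 | 216 and 8 | 136 (216 = 8·27, 136 = 8·17), every Z-linear combination of 216 and 136 is divisible by 8, so (216, 136) ⊆ (8). Therefore (216, 136) = (8), d = 8.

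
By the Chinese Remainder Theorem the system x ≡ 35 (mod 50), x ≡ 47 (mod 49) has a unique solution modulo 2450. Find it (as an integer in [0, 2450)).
The moduli 50, 49 are pairwise coprime, so by the CRT there is a unique solution mod 50·49 = 2450.
Solve by successive substitution. Start with x ≡ 35 (mod 50).
  Combine with x ≡ 47 (mod 49): write x = 35 + 50·t and require 35 + 50·t ≡ 47 (mod 49), i.e. 50·t ≡ 47 − 35 ≡ 12 (mod 49). Since 50^(−1) ≡ 1 (mod 49) (50 ≡ 1 (mod 49)), t ≡ 1·12 ≡ 12 (mod 49). So x ≡ 35 + 50·12 = 635 (mod 2450).
Unique solution in [0, 2450): x = 635.

Final answer: x ≡ 635 (mod 2450); the representative in [0, 2450) is 635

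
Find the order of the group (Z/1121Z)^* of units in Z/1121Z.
(Z/1121Z)^* consists of the classes a with gcd(a, 1121) = 1, so its order is φ(1121). φ is multiplicative, with φ(p^e) = p^e − p^(e−1). Factorise 1121 = 19 · 59. Then
  φ(1121) = (19 − 1) · (59 − 1) = 18 · 58 = 1044.
Thus |(Z/1121Z)^*| = 1044.

Final answer: |(Z/1121Z)^*| = 1044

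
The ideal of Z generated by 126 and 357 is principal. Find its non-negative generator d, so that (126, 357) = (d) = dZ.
In the PID Z, (a, b) is generated by gcd(a, b). Compute gcd(357, 126) with the extended Euclidean algorithm, tracking rows (r, s, t) with s·357 + t·126 = r:
  row A: (357, 1, 0)   [1·357 + 0·126 = 357]
  row B: (126, 0, 1)   [0·357 + 1·126 = 126]
  357 = 2·126 + 105   → row C = row A − 2·row B = (105, 1, −2)   [check: 1·357 − 2·126 = 105]
  126 = 1·105 + 21   → row D = row B − 1·row C = (21, −1, 3)   [check: −1·357 + 3·126 = 21]
  105 = 5·21 + 0   → remainder 0, stop. gcd = 21 (last nonzero row D).
So gcd(126, 357) = 21, with Bézout identity −1·357 + 3·126 = 21. Containment (⊇): the Bézout identity exhibits 21 as an element of (126, 357), giving (21) ⊆ (126, 357). Containment (⊆): since 21 | 126 and 21 | 357 (126 = 21·6, 357 = 21·17), every Z-linear combination of 126 and 357 is divisible by 21, so (126, 357) ⊆ (21). Therefore (126, 357) = (21), d = 21.

Final answer: (126, 357) = (21); d = 21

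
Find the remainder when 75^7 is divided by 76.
75

Use repeated squaring. Binary(7) = 111. Walk through the bits of the exponent 7 left-to-right: at each bit after the leading one, square the running value, then multiply by 75 if the bit is 1 (always reducing mod 76):
  bit 1 = 1 (leading): start with 75.
  bit 2 = 1: square 75^2 = 5625 ≡ 1; bit is 1, so multiply 1·75 = 75 (mod 76).
  bit 3 = 1: square 75^2 = 5625 ≡ 1; bit is 1, so multiply 1·75 = 75 (mod 76).
Final value: 75^7 ≡ 75 (mod 76).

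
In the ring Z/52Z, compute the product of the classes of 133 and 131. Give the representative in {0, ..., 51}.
3

Reduce the factors first: 133 ≡ 29, 131 ≡ 27 (mod 52), so 133 · 131 ≡ 29 · 27 (mod 52). 29 · 27 = 783. Dividing by 52: 783 = 15·52 + 3. So (133 · 131) mod 52 = 3.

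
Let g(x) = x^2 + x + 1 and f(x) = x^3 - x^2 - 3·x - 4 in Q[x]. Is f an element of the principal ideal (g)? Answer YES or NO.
NO

In Q[x] the ideal (g) consists of all multiples of g, so f ∈ (g) iff g | f, i.e. iff the remainder of f on division by g is 0. Divide f by g (g is monic, so eliminate the leading term of the running remainder at each step):
  leading term x^3: subtract (x)·g(x) = x^3 + x^2 + x, leaving -2·x^2 - 4·x - 4
  leading term -2·x^2: subtract (-2)·g(x) = -2·x^2 - 2·x - 2, leaving -2·x - 2
The remainder r(x) = -2·x - 2 ≠ 0 (and deg r < deg g), so g ∤ f, i.e. f ∉ (g).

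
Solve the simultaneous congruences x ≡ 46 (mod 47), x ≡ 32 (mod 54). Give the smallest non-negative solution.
The moduli 47, 54 are pairwise coprime, so by the CRT there is a unique solution mod 47·54 = 2538.
Solve by successive substitution. Start with x ≡ 46 (mod 47).
  Combine with x ≡ 32 (mod 54): write x = 46 + 47·t and require 46 + 47·t ≡ 32 (mod 54), i.e. 47·t ≡ 32 − 46 ≡ 40 (mod 54). Since 47^(−1) ≡ 23 (mod 54), t ≡ 23·40 ≡ 2 (mod 54). So x ≡ 46 + 47·2 = 140 (mod 2538).
Unique solution in [0, 2538): x = 140.

Final answer: x ≡ 140 (mod 2538); the representative in [0, 2538) is 140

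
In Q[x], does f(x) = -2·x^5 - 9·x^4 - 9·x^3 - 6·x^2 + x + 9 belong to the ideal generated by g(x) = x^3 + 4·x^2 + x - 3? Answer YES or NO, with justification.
NO

In Q[x] the ideal (g) consists of all multiples of g, so f ∈ (g) iff g | f, i.e. iff the remainder of f on division by g is 0. Divide f by g (g is monic, so eliminate the leading term of the running remainder at each step):
  leading term -2·x^5: subtract (-2·x^2)·g(x) = -2·x^5 - 8·x^4 - 2·x^3 + 6·x^2, leaving -x^4 - 7·x^3 - 12·x^2 + x + 9
  leading term -x^4: subtract (-x)·g(x) = -x^4 - 4·x^3 - x^2 + 3·x, leaving -3·x^3 - 11·x^2 - 2·x + 9
  leading term -3·x^3: subtract (-3)·g(x) = -3·x^3 - 12·x^2 - 3·x + 9, leaving x^2 + x
The remainder r(x) = x^2 + x ≠ 0 (and deg r < deg g), so g ∤ f, i.e. f ∉ (g).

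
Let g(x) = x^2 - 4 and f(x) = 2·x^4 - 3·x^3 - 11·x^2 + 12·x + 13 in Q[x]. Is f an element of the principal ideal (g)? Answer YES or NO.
In Q[x] the ideal (g) consists of all multiples of g, so f ∈ (g) iff g | f, i.e. iff the remainder of f on division by g is 0. Divide f by g (g is monic, so eliminate the leading term of the running remainder at each step):
  leading term 2·x^4: subtract (2·x^2)·g(x) = 2·x^4 - 8·x^2, leaving -3·x^3 - 3·x^2 + 12·x + 13
  leading term -3·x^3: subtract (-3·x)·g(x) = -3·x^3 + 12·x, leaving 13 - 3·x^2
  leading term -3·x^2: subtract (-3)·g(x) = 12 - 3·x^2, leaving 1
The remainder r(x) = 1 ≠ 0 (and deg r < deg g), so g ∤ f, i.e. f ∉ (g).

Final answer: NO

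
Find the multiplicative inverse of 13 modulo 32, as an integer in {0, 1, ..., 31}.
13^(−1) ≡ 5 (mod 32)

Apply the extended Euclidean algorithm to (32, 13), tracking rows (r, s, t) with s·32 + t·13 = r. Each division r_prev = q·r_cur + r_new produces the new row as (previous row) − q·(current row):
  row A: (32, 1, 0)   [1·32 + 0·13 = 32]
  row B: (13, 0, 1)   [0·32 + 1·13 = 13]
  32 = 2·13 + 6   → row C = row A − 2·row B = (6, 1, −2)   [check: 1·32 − 2·13 = 6]
  13 = 2·6 + 1   → row D = row B − 2·row C = (1, −2, 5)   [check: −2·32 + 5·13 = 1]
  6 = 6·1 + 0   → remainder 0, stop. gcd = 1 (last nonzero row D).
The gcd is 1, so 13 is invertible mod 32. The last nonzero row gives −2·32 + 5·13 = 1, so t = 5. So 13^(−1) ≡ 5 (mod 32). Verify: 13 · 5 = 65 ≡ 1 (mod 32). ✓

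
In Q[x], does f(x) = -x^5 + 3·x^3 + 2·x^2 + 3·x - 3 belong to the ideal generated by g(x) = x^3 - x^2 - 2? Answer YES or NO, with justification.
In Q[x] the ideal (g) consists of all multiples of g, so f ∈ (g) iff g | f, i.e. iff the remainder of f on division by g is 0. Divide f by g (g is monic, so eliminate the leading term of the running remainder at each step):
  leading term -x^5: subtract (-x^2)·g(x) = -x^5 + x^4 + 2·x^2, leaving -x^4 + 3·x^3 + 3·x - 3
  leading term -x^4: subtract (-x)·g(x) = -x^4 + x^3 + 2·x, leaving 2·x^3 + x - 3
  leading term 2·x^3: subtract (2)·g(x) = 2·x^3 - 2·x^2 - 4, leaving 2·x^2 + x + 1
The remainder r(x) = 2·x^2 + x + 1 ≠ 0 (and deg r < deg g), so g ∤ f, i.e. f ∉ (g).

Final answer: NO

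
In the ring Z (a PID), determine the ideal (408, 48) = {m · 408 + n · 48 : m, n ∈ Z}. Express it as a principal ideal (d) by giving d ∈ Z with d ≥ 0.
(408, 48) = (24); d = 24

In the PID Z, (a, b) is generated by gcd(a, b). Compute gcd(408, 48) with the extended Euclidean algorithm, tracking rows (r, s, t) with s·408 + t·48 = r:
  row A: (408, 1, 0)   [1·408 + 0·48 = 408]
  row B: (48, 0, 1)   [0·408 + 1·48 = 48]
  408 = 8·48 + 24   → row C = row A − 8·row B = (24, 1, −8)   [check: 1·408 − 8·48 = 24]
  48 = 2·24 + 0   → remainder 0, stop. gcd = 24 (last nonzero row C).
So gcd(408, 48) = 24, with Bézout identity 1·408 − 8·48 = 24. Containment (⊇): the Bézout identity exhibits 24 as an element of (408, 48), giving (24) ⊆ (408, 48). Containment (⊆): since 24 | 408 and 24 | 48 (408 = 24·17, 48 = 24·2), every Z-linear combination of 408 and 48 is divisible by 24, so (408, 48) ⊆ (24). Therefore (408, 48) = (24), d = 24.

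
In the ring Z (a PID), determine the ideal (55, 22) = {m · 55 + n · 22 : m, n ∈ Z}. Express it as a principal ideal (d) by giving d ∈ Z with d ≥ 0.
(55, 22) = (11); d = 11

In the PID Z, (a, b) is generated by gcd(a, b). Compute gcd(55, 22) with the extended Euclidean algorithm, tracking rows (r, s, t) with s·55 + t·22 = r:
  row A: (55, 1, 0)   [1·55 + 0·22 = 55]
  row B: (22, 0, 1)   [0·55 + 1·22 = 22]
  55 = 2·22 + 11   → row C = row A − 2·row B = (11, 1, −2)   [check: 1·55 − 2·22 = 11]
  22 = 2·11 + 0   → remainder 0, stop. gcd = 11 (last nonzero row C).
So gcd(55, 22) = 11, with Bézout identity 1·55 − 2·22 = 11. Containment (⊇): the Bézout identity exhibits 11 as an element of (55, 22), giving (11) ⊆ (55, 22). Containment (⊆): since 11 | 55 and 11 | 22 (55 = 11·5, 22 = 11·2), every Z-linear combination of 55 and 22 is divisible by 11, so (55, 22) ⊆ (11). Therefore (55, 22) = (11), d = 11.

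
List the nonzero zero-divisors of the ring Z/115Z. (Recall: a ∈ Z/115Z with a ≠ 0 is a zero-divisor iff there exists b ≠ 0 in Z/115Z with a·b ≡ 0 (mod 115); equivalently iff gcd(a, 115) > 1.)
An element a ∈ Z/115Z (with a ≠ 0) is a zero-divisor iff gcd(a, 115) > 1 (because a is a unit precisely when gcd(a, n) = 1, and in Z/nZ every nonzero, non-unit element is a zero-divisor). Scan a = 1, ..., 114 and keep those with gcd(a, 115) > 1:
  gcd(5, 115) = 5, gcd(10, 115) = 5, gcd(15, 115) = 5, gcd(20, 115) = 5, gcd(23, 115) = 23, gcd(25, 115) = 5, gcd(30, 115) = 5, gcd(35, 115) = 5, gcd(40, 115) = 5, gcd(45, 115) = 5, gcd(46, 115) = 23, gcd(50, 115) = 5, gcd(55, 115) = 5, gcd(60, 115) = 5, gcd(65, 115) = 5, gcd(69, 115) = 23, gcd(70, 115) = 5, gcd(75, 115) = 5, gcd(80, 115) = 5, gcd(85, 115) = 5, gcd(90, 115) = 5, gcd(92, 115) = 23, gcd(95, 115) = 5, gcd(100, 115) = 5, gcd(105, 115) = 5, gcd(110, 115) = 5.
All other a ∈ {1, ..., 114} have gcd(a, 115) = 1 and are units. So the nonzero zero-divisors are exactly the 26 values of a appearing in this scan.

Final answer: nonzero zero-divisors of Z/115Z = {5, 10, 15, 20, 23, 25, 30, 35, 40, 45, 46, 50, 55, 60, 65, 69, 70, 75, 80, 85, 90, 92, 95, 100, 105, 110}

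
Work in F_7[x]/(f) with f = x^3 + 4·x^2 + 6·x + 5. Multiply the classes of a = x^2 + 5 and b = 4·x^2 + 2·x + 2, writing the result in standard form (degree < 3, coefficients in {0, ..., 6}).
a · b ≡ 5·x^2 + 4·x + 3 (mod f(x))

Multiply as integer polynomials: a · b = 4·x^4 + 2·x^3 + 22·x^2 + 10·x + 10. Reducing coefficients mod 7: a · b ≡ 4·x^4 + 2·x^3 + x^2 + 3·x + 3. Now divide by f(x) = x^3 + 4·x^2 + 6·x + 5 in F_7[x], eliminating the leading term at each step:
  leading term 4·x^4: subtract (4·x)·f(x) = 4·x^4 + 2·x^3 + 3·x^2 + 6·x, leaving 5·x^2 + 4·x + 3 (coefficients mod 7)
The degree is now < 3, so this is the remainder. Hence a · b ≡ 5·x^2 + 4·x + 3 in F_7[x]/(f).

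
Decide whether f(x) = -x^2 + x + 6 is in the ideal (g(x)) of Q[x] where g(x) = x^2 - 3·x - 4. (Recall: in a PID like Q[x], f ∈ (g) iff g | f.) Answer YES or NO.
NO

In Q[x] the ideal (g) consists of all multiples of g, so f ∈ (g) iff g | f, i.e. iff the remainder of f on division by g is 0. Divide f by g (g is monic, so eliminate the leading term of the running remainder at each step):
  leading term -x^2: subtract (-1)·g(x) = -x^2 + 3·x + 4, leaving 2 - 2·x
The remainder r(x) = 2 - 2·x ≠ 0 (and deg r < deg g), so g ∤ f, i.e. f ∉ (g).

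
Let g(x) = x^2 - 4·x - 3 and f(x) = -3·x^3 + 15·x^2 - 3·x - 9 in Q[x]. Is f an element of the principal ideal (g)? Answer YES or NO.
In Q[x] the ideal (g) consists of all multiples of g, so f ∈ (g) iff g | f, i.e. iff the remainder of f on division by g is 0. Divide f by g (g is monic, so eliminate the leading term of the running remainder at each step):
  leading term -3·x^3: subtract (-3·x)·g(x) = -3·x^3 + 12·x^2 + 9·x, leaving 3·x^2 - 12·x - 9
  leading term 3·x^2: subtract (3)·g(x) = 3·x^2 - 12·x - 9, leaving 0
The remainder is 0, so f(x) = g(x) · h(x) with h(x) = 3 - 3·x. Hence g | f, i.e. f ∈ (g).

Final answer: YES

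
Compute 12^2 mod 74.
Use repeated squaring. Binary(2) = 10. Walk through the bits of the exponent 2 left-to-right: at each bit after the leading one, square the running value, then multiply by 12 if the bit is 1 (always reducing mod 74):
  bit 1 = 1 (leading): start with 12.
  bit 2 = 0: square 12^2 = 144 ≡ 70 (mod 74).
Final value: 12^2 ≡ 70 (mod 74).

Final answer: 70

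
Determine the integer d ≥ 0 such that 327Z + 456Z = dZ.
In the PID Z, (a, b) is generated by gcd(a, b). Compute gcd(456, 327) with the extended Euclidean algorithm, tracking rows (r, s, t) with s·456 + t·327 = r:
  row A: (456, 1, 0)   [1·456 + 0·327 = 456]
  row B: (327, 0, 1)   [0·456 + 1·327 = 327]
  456 = 1·327 + 129   → row C = row A − 1·row B = (129, 1, −1)   [check: 1·456 − 1·327 = 129]
  327 = 2·129 + 69   → row D = row B − 2·row C = (69, −2, 3)   [check: −2·456 + 3·327 = 69]
  129 = 1·69 + 60   → row E = row C − 1·row D = (60, 3, −4)   [check: 3·456 − 4·327 = 60]
  69 = 1·60 + 9   → row F = row D − 1·row E = (9, −5, 7)   [check: −5·456 + 7·327 = 9]
  60 = 6·9 + 6   → row G = row E − 6·row F = (6, 33, −46)   [check: 33·456 − 46·327 = 6]
  9 = 1·6 + 3   → row H = row F − 1·row G = (3, −38, 53)   [check: −38·456 + 53·327 = 3]
  6 = 2·3 + 0   → remainder 0, stop. gcd = 3 (last nonzero row H).
So gcd(327, 456) = 3, with Bézout identity −38·456 + 53·327 = 3. Containment (⊇): the Bézout identity exhibits 3 as an element of (327, 456), giving (3) ⊆ (327, 456). Containment (⊆): since 3 | 327 and 3 | 456 (327 = 3·109, 456 = 3·152), every Z-linear combination of 327 and 456 is divisible by 3, so (327, 456) ⊆ (3). Therefore (327, 456) = (3), d = 3.

Final answer: (327, 456) = (3); d = 3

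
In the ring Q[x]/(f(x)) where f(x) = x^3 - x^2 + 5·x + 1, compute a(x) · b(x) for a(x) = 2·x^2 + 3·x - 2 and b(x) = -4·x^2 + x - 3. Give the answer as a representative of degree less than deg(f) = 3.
First multiply in Q[x] without reducing: a · b = -8·x^4 - 10·x^3 + 5·x^2 - 11·x + 6. Now divide by f(x) = x^3 - x^2 + 5·x + 1, eliminating the leading term at each step:
  leading term -8·x^4: subtract (-8·x)·f(x) = -8·x^4 + 8·x^3 - 40·x^2 - 8·x, leaving -18·x^3 + 45·x^2 - 3·x + 6
  leading term -18·x^3: subtract (-18)·f(x) = -18·x^3 + 18·x^2 - 90·x - 18, leaving 27·x^2 + 87·x + 24
The degree is now < 3, so this is the remainder. Hence a · b ≡ 27·x^2 + 87·x + 24 in Q[x]/(f).

Final answer: a · b ≡ 27·x^2 + 87·x + 24 (mod f(x))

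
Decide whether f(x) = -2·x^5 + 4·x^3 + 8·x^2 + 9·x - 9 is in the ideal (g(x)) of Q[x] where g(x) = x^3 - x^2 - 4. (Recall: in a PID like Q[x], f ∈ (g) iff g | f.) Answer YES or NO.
In Q[x] the ideal (g) consists of all multiples of g, so f ∈ (g) iff g | f, i.e. iff the remainder of f on division by g is 0. Divide f by g (g is monic, so eliminate the leading term of the running remainder at each step):
  leading term -2·x^5: subtract (-2·x^2)·g(x) = -2·x^5 + 2·x^4 + 8·x^2, leaving -2·x^4 + 4·x^3 + 9·x - 9
  leading term -2·x^4: subtract (-2·x)·g(x) = -2·x^4 + 2·x^3 + 8·x, leaving 2·x^3 + x - 9
  leading term 2·x^3: subtract (2)·g(x) = 2·x^3 - 2·x^2 - 8, leaving 2·x^2 + x - 1
The remainder r(x) = 2·x^2 + x - 1 ≠ 0 (and deg r < deg g), so g ∤ f, i.e. f ∉ (g).

Final answer: NO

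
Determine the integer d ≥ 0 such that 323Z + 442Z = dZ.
In the PID Z, (a, b) is generated by gcd(a, b). Compute gcd(442, 323) with the extended Euclidean algorithm, tracking rows (r, s, t) with s·442 + t·323 = r:
  row A: (442, 1, 0)   [1·442 + 0·323 = 442]
  row B: (323, 0, 1)   [0·442 + 1·323 = 323]
  442 = 1·323 + 119   → row C = row A − 1·row B = (119, 1, −1)   [check: 1·442 − 1·323 = 119]
  323 = 2·119 + 85   → row D = row B − 2·row C = (85, −2, 3)   [check: −2·442 + 3·323 = 85]
  119 = 1·85 + 34   → row E = row C − 1·row D = (34, 3, −4)   [check: 3·442 − 4·323 = 34]
  85 = 2·34 + 17   → row F = row D − 2·row E = (17, −8, 11)   [check: −8·442 + 11·323 = 17]
  34 = 2·17 + 0   → remainder 0, stop. gcd = 17 (last nonzero row F).
So gcd(323, 442) = 17, with Bézout identity −8·442 + 11·323 = 17. Containment (⊇): the Bézout identity exhibits 17 as an element of (323, 442), giving (17) ⊆ (323, 442). Containment (⊆): since 17 | 323 and 17 | 442 (323 = 17·19, 442 = 17·26), every Z-linear combination of 323 and 442 is divisible by 17, so (323, 442) ⊆ (17). Therefore (323, 442) = (17), d = 17.

Final answer: (323, 442) = (17); d = 17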